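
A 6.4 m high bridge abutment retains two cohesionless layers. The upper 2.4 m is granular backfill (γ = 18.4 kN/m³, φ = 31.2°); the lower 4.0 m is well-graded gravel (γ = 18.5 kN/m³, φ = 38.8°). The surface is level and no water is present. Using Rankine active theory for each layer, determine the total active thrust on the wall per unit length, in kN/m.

91.3 kN/m

K_a1 = tan²(45°−31.2°/2) = 0.3175; K_a2 = tan²(45°−38.8°/2) = 0.2296.
Layer 1: σ at base = K_a1 γ₁ h₁ = 14.02 kPa; P₁ = ½×14.02×2.4 = 16.82.
Layer 2: σ_v at top = γ₁h₁ = 44.16; σ_h top = K_a2×44.16 = 10.14; σ_h base = K_a2×(44.16+18.5×4.0) = 27.12.
P₂ = ½(10.14+27.12)×4.0 = 74.52. Total P_a = 16.82+74.52 = 91.35 kN/m.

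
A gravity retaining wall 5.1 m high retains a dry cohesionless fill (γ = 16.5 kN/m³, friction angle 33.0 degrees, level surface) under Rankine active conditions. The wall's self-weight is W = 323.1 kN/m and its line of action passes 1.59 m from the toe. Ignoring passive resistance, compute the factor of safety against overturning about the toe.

4.78

K_a = tan²(45° − 33.0°/2) = 0.2948.
P_a = ½K_aγH² = 0.5×0.2948×16.5×5.1² = 63.26 kN/m, acting at H/3 = 1.700 m above the base.
Overturning moment M_o = P_a × H/3 = 63.26 × 1.700 = 107.5.
Resisting moment M_r = W × 1.59 = 323.1 × 1.59 = 513.7.
FS_overturning = M_r/M_o = 513.7/107.5 = 4.777.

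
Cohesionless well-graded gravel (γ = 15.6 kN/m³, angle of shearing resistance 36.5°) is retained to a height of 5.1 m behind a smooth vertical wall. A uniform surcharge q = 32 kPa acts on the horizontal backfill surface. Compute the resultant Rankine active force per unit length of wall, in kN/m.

93.0 kN/m

K_a = tan²(45° − φ/2) = 0.2541.
Soil triangle: ½ K_a γ H² = 0.5×0.2541×15.6×5.1² = 51.54 kN/m.
Surcharge rectangle: K_a q H = 0.2541×32×5.1 = 41.46 kN/m.
Total = 51.54 + 41.46 = 93.00 kN/m.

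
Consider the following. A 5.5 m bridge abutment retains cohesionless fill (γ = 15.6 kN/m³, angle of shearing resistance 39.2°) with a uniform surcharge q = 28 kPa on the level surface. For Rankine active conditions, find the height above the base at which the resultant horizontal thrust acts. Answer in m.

2.20 m

K_a = 0.2255.
Triangular part P₁ = ½K_aγH² = 53.20 at H/3 = 1.833 m; rectangular part P₂ = K_a q H = 34.72 at H/2 = 2.750 m.
ȳ = (P₁·1.833 + P₂·2.750)/(P₁+P₂) = 2.195 m.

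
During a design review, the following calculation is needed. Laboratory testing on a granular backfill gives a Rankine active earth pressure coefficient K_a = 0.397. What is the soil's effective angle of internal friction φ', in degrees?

K_a = tan²(45° − φ/2) ⇒ 45° − φ/2 = arctan(√0.397) = 32.21°.
φ = 2(45° − 32.21°) = 25.57°.

25.6°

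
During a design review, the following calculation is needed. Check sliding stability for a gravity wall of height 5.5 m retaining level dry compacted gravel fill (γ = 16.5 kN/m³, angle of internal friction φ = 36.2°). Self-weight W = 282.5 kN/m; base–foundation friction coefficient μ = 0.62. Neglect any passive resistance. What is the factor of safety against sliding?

2.73

K_a = tan²(45° − 36.2°/2) = 0.2574.
P_a = ½K_aγH² = 0.5×0.2574×16.5×5.5² = 64.23 kN/m, acting at H/3 = 1.833 m above the base.
FS_sliding = μW / P_a = 0.62×282.5 / 64.23 = 2.727.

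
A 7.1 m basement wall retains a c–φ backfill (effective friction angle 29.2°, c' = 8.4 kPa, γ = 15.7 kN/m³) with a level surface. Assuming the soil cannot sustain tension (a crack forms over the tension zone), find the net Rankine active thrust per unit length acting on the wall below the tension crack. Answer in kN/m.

K_a = 0.3442; √K_a = 0.5867.
Tension-crack depth z_c = 2c/(γ√K_a) = 2×8.4/(15.7×0.5867) = 1.824 m.
σ_a at base = K_a γ H − 2c√K_a = 0.3442×15.7×7.1 − 2×8.4×0.5867 = 28.51 kPa.
P_a = ½ × 28.51 × (H − z_c) = 0.5×28.51×5.276 = 75.22 kN/m.

75.2 kN/m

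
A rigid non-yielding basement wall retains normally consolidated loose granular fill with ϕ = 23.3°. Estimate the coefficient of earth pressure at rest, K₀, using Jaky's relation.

0.604

K₀ = 1 − sin φ' = 1 − sin 23.3° = 0.6045.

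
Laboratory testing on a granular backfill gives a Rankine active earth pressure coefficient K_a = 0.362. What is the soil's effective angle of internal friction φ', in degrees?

K_a = tan²(45° − φ/2) ⇒ 45° − φ/2 = arctan(√0.362) = 31.03°.
φ = 2(45° − 31.03°) = 27.93°.

27.9°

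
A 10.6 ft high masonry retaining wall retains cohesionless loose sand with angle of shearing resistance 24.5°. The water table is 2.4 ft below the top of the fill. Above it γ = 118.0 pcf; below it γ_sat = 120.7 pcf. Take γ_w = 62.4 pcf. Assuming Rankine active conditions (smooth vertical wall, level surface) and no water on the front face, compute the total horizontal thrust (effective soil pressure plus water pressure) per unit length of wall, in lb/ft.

K_a = tan²(45° − φ/2) = 0.4137.
γ' = 120.7 − 62.4 = 58.30 pcf. Depth below WT = 8.2 ft.
σ'_h at WT = K_a γ d_w = 117.2 psf; at base = 117.2 + K_a γ' × 8.2 = 315.0 psf.
P₁ (0–2.4 ft) = ½×117.2×2.4 = 140.6. P₂ (2.4–10.6 ft) = ½(117.2+315.0)×8.2 = 1772.
P_w = ½ γ_w h₂² = 0.5×62.4×8.2² = 2098. Total = 140.6+1772+2098 = 4010 lb/ft.

4010 lb/ft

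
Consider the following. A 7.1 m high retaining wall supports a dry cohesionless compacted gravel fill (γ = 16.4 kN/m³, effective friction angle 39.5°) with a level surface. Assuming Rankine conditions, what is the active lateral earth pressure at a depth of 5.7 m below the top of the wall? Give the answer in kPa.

K_a = (1 − sin φ)/(1 + sin φ) = 0.2224.
σ_h = K_a γ z = 0.2224 × 16.4 × 5.7 = 20.79 kPa.

20.8 kPa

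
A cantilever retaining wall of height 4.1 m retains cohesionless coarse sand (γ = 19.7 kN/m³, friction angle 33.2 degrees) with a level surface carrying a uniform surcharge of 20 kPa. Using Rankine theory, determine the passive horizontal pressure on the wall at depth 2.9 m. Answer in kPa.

264 kPa

K_p = (1 + sin φ)/(1 − sin φ) = 3.421.
σ_v = γz + q = 19.7 × 2.9 + 20 = 77.13 kPa.
σ_h = K_p σ_v = 3.421 × 77.13 = 263.8 kPa.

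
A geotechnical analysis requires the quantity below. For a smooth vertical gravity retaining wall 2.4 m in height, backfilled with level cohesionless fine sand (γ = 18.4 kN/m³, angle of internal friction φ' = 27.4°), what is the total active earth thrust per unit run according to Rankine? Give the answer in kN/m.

19.6 kN/m

K_a = tan²(45° − φ/2) = 0.3697.
P_a = ½ K_a γ H² = 0.5 × 0.3697 × 18.4 × 2.4² = 19.59 kN/m.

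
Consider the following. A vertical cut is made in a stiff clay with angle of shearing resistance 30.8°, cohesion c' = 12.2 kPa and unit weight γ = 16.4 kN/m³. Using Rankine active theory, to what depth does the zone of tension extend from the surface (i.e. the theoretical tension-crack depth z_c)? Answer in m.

K_a = tan²(45° − 30.8°/2) = 0.3227; √K_a = 0.5681.
The active pressure is zero where K_a γ z = 2c√K_a, so z_c = 2c/(γ√K_a) = 2×12.2/(16.4×0.5681) = 2.619 m.

2.62 m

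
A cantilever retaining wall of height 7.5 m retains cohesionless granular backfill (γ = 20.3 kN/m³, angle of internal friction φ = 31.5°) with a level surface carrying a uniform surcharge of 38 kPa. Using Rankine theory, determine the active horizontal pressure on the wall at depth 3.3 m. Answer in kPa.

32.9 kPa

K_a = (1 − sin φ)/(1 + sin φ) = 0.3136.
σ_v = γz + q = 20.3 × 3.3 + 38 = 105.0 kPa.
σ_h = K_a σ_v = 0.3136 × 105.0 = 32.93 kPa.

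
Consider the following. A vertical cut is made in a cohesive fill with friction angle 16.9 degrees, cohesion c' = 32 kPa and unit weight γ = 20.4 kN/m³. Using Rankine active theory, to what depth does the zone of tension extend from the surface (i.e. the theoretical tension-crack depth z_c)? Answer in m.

4.23 m

K_a = tan²(45° − 16.9°/2) = 0.5495; √K_a = 0.7413.
The active pressure is zero where K_a γ z = 2c√K_a, so z_c = 2c/(γ√K_a) = 2×32/(20.4×0.7413) = 4.232 m.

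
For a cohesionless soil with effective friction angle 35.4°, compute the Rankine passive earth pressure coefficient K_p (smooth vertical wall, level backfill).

3.75

K_p = (1 + sin φ)/(1 − sin φ) = tan²(45° + 35.4°/2) = 3.754.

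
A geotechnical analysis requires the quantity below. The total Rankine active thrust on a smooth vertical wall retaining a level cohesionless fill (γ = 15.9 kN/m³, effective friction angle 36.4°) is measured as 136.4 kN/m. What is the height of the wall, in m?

8.20 m

K_a = 0.2552. P_a = ½ K_a γ H² ⇒ H = √(2P_a/(K_a γ)).
H = √(2×136.4/(0.2552×15.9)) = 8.200 m.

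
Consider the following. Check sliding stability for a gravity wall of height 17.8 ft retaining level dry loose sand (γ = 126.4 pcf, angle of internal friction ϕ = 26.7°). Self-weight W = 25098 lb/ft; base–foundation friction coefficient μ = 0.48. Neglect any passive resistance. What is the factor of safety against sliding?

K_a = tan²(45° − 26.7°/2) = 0.3800.
P_a = ½K_aγH² = 0.5×0.3800×126.4×17.8² = 7608 lb/ft, acting at H/3 = 5.933 ft above the base.
FS_sliding = μW / P_a = 0.48×25098 / 7608 = 1.583.

1.58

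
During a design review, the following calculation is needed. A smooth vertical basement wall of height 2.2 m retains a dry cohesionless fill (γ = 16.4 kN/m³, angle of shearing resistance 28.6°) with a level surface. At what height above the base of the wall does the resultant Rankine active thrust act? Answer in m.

0.733 m

K_a = 0.3525.
The pressure distribution is triangular, so the resultant acts at H/3 above the base = 2.2/3 = 0.7333 m.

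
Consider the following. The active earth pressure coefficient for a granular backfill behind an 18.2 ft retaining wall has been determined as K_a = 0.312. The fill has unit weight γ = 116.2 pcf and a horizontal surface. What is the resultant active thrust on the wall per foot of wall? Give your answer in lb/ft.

P = ½ K_a γ H² = 0.5 × 0.312 × 116.2 × 18.2² = 6004 lb/ft.

6000 lb/ft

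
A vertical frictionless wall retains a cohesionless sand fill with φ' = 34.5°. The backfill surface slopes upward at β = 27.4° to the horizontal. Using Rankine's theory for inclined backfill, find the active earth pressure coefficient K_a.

0.406

K_a = cos β · (cos β − √(cos²β − cos²φ)) / (cos β + √(cos²β − cos²φ)).
cos β = 0.8878, cos φ = 0.8241, √(cos²β − cos²φ) = 0.3302.
K_a = 0.8878 × (0.8878 − 0.3302)/(0.8878 + 0.3302) = 0.4064.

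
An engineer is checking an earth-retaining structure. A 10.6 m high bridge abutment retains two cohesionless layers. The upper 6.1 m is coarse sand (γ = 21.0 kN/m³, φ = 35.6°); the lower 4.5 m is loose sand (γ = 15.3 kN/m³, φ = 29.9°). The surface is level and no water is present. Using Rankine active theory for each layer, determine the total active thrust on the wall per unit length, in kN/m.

348 kN/m

K_a1 = tan²(45°−35.6°/2) = 0.2641; K_a2 = tan²(45°−29.9°/2) = 0.3347.
Layer 1: σ at base = K_a1 γ₁ h₁ = 33.83 kPa; P₁ = ½×33.83×6.1 = 103.2.
Layer 2: σ_v at top = γ₁h₁ = 128.1; σ_h top = K_a2×128.1 = 42.87; σ_h base = K_a2×(128.1+15.3×4.5) = 65.92.
P₂ = ½(42.87+65.92)×4.5 = 244.8. Total P_a = 103.2+244.8 = 348.0 kN/m.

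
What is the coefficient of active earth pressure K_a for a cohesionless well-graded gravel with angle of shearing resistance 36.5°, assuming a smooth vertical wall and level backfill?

0.254

K_a = tan²(45° − φ/2) = tan²(26.75°) = 0.2541.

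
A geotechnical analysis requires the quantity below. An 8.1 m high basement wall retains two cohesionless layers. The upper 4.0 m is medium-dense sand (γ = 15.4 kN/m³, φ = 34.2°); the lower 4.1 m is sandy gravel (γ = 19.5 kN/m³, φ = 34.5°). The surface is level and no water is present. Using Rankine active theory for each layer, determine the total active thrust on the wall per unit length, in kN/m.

K_a1 = tan²(45°−34.2°/2) = 0.2803; K_a2 = tan²(45°−34.5°/2) = 0.2768.
Layer 1: σ at base = K_a1 γ₁ h₁ = 17.27 kPa; P₁ = ½×17.27×4.0 = 34.54.
Layer 2: σ_v at top = γ₁h₁ = 61.60; σ_h top = K_a2×61.60 = 17.05; σ_h base = K_a2×(61.60+19.5×4.1) = 39.18.
P₂ = ½(17.05+39.18)×4.1 = 115.3. Total P_a = 34.54+115.3 = 149.8 kN/m.

150 kN/m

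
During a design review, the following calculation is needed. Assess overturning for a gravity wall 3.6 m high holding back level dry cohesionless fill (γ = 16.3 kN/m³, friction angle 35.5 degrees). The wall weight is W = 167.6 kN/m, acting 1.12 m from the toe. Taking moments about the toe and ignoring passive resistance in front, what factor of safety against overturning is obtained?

K_a = tan²(45° − 35.5°/2) = 0.2653.
P_a = ½K_aγH² = 0.5×0.2653×16.3×3.6² = 28.02 kN/m, acting at H/3 = 1.200 m above the base.
Overturning moment M_o = P_a × H/3 = 28.02 × 1.200 = 33.62.
Resisting moment M_r = W × 1.12 = 167.6 × 1.12 = 187.7.
FS_overturning = M_r/M_o = 187.7/33.62 = 5.583.

5.58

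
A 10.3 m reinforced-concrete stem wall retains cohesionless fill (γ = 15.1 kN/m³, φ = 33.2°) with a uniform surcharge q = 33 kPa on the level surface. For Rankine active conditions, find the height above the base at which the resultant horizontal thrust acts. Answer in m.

3.94 m

K_a = 0.2924.
Triangular part P₁ = ½K_aγH² = 234.2 at H/3 = 3.433 m; rectangular part P₂ = K_a q H = 99.37 at H/2 = 5.150 m.
ȳ = (P₁·3.433 + P₂·5.150)/(P₁+P₂) = 3.945 m.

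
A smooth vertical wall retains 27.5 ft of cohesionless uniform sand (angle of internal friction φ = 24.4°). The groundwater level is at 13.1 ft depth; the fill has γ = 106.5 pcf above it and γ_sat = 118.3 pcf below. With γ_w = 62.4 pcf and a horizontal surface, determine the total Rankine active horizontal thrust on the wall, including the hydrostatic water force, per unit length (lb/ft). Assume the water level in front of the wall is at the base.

K_a = tan²(45° − φ/2) = 0.4153.
γ' = 118.3 − 62.4 = 55.90 pcf. Depth below WT = 14.4 ft.
σ'_h at WT = K_a γ d_w = 579.4 psf; at base = 579.4 + K_a γ' × 14.4 = 913.8 psf.
P₁ (0–13.1 ft) = ½×579.4×13.1 = 3795. P₂ (13.1–27.5 ft) = ½(579.4+913.8)×14.4 = 10750.
P_w = ½ γ_w h₂² = 0.5×62.4×14.4² = 6470. Total = 3795+10750+6470 = 21020 lb/ft.

21000 lb/ft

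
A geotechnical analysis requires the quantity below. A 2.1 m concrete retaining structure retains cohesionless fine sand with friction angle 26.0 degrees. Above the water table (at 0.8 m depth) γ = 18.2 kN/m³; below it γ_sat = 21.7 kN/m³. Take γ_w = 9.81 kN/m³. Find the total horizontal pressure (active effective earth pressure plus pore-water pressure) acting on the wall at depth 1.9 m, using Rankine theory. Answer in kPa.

K_a = (1 − sin φ)/(1 + sin φ) = 0.3905.
γ' = 21.7 − 9.81 = 11.89 kN/m³.
Effective vertical stress at 1.9 m: σ'_v = 18.2×0.8 + 11.89×1.10 = 27.64 kPa.
σ'_h = K_a σ'_v = 0.3905 × 27.64 = 10.79 kPa; u = γ_w × 1.10 = 10.79 kPa.
Total σ_h = 10.79 + 10.79 = 21.58 kPa.

21.6 kPa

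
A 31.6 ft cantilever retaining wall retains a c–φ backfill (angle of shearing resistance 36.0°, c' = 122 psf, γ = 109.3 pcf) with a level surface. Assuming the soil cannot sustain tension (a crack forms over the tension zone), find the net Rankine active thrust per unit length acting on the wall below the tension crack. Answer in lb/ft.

K_a = 0.2596; √K_a = 0.5095.
Tension-crack depth z_c = 2c/(γ√K_a) = 2×122/(109.3×0.5095) = 4.381 ft.
σ_a at base = K_a γ H − 2c√K_a = 0.2596×109.3×31.6 − 2×122×0.5095 = 772.4 psf.
P_a = ½ × 772.4 × (H − z_c) = 0.5×772.4×27.22 = 10510 lb/ft.

10500 lb/ft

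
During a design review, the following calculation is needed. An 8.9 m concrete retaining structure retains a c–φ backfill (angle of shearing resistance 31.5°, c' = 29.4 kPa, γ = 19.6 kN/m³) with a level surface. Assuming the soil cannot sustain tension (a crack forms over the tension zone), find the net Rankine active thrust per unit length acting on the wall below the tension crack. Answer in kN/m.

K_a = 0.3136; √K_a = 0.5600.
Tension-crack depth z_c = 2c/(γ√K_a) = 2×29.4/(19.6×0.5600) = 5.357 m.
σ_a at base = K_a γ H − 2c√K_a = 0.3136×19.6×8.9 − 2×29.4×0.5600 = 21.78 kPa.
P_a = ½ × 21.78 × (H − z_c) = 0.5×21.78×3.543 = 38.58 kN/m.

38.6 kN/m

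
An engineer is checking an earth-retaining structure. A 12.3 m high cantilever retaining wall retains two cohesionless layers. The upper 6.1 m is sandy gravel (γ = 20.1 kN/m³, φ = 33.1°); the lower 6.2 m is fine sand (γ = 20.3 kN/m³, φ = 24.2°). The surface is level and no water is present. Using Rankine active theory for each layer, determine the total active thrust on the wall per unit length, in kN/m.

K_a1 = tan²(45°−33.1°/2) = 0.2936; K_a2 = tan²(45°−24.2°/2) = 0.4185.
Layer 1: σ at base = K_a1 γ₁ h₁ = 36.00 kPa; P₁ = ½×36.00×6.1 = 109.8.
Layer 2: σ_v at top = γ₁h₁ = 122.6; σ_h top = K_a2×122.6 = 51.31; σ_h base = K_a2×(122.6+20.3×6.2) = 104.0.
P₂ = ½(51.31+104.0)×6.2 = 481.4. Total P_a = 109.8+481.4 = 591.2 kN/m.

591 kN/m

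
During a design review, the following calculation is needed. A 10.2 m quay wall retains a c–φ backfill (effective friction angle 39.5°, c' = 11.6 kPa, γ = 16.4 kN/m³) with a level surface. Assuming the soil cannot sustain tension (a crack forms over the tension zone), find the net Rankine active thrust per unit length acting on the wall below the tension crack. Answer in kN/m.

94.6 kN/m

K_a = 0.2224; √K_a = 0.4716.
Tension-crack depth z_c = 2c/(γ√K_a) = 2×11.6/(16.4×0.4716) = 2.999 m.
σ_a at base = K_a γ H − 2c√K_a = 0.2224×16.4×10.2 − 2×11.6×0.4716 = 26.27 kPa.
P_a = ½ × 26.27 × (H − z_c) = 0.5×26.27×7.201 = 94.57 kN/m.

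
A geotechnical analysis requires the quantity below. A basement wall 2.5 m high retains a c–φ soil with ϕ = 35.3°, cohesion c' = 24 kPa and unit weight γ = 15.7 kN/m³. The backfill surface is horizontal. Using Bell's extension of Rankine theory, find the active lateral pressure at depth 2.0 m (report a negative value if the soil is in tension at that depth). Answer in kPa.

-16.4 kPa

K_a = (1 − sin φ)/(1 + sin φ) = 0.2675.
σ_a = K_a γ z − 2c√K_a = 0.2675×15.7×2.0 − 2×24×0.5172 = -16.43 kPa.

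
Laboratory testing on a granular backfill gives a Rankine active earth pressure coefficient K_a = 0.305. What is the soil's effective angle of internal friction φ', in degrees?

K_a = tan²(45° − φ/2) ⇒ 45° − φ/2 = arctan(√0.305) = 28.91°.
φ = 2(45° − 28.91°) = 32.18°.

32.2°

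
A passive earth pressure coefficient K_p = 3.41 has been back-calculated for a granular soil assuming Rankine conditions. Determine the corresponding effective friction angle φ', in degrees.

K_p = (1+sin φ)/(1−sin φ) ⇒ sin φ = (K_p − 1)/(K_p + 1) = 0.5465.
φ = arcsin(0.5465) = 33.13°.

33.1°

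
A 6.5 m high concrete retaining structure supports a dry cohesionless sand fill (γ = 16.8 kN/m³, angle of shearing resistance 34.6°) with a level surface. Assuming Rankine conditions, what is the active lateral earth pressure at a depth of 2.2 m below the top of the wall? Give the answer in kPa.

K_a = (1 − sin φ)/(1 + sin φ) = 0.2756.
σ_h = K_a γ z = 0.2756 × 16.8 × 2.2 = 10.19 kPa.

10.2 kPa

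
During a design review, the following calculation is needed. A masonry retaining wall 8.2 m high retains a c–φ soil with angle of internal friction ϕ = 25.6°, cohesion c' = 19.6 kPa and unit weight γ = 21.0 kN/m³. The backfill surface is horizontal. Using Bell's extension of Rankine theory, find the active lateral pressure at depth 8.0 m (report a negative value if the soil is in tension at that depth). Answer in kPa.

K_a = (1 − sin φ)/(1 + sin φ) = 0.3966.
σ_a = K_a γ z − 2c√K_a = 0.3966×21.0×8.0 − 2×19.6×0.6297 = 41.94 kPa.

41.9 kPa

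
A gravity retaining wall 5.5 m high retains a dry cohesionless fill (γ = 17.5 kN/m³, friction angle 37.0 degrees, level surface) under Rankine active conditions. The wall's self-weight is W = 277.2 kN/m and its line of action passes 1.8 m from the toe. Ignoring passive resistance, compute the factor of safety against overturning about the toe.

4.14

K_a = tan²(45° − 37.0°/2) = 0.2486.
P_a = ½K_aγH² = 0.5×0.2486×17.5×5.5² = 65.80 kN/m, acting at H/3 = 1.833 m above the base.
Overturning moment M_o = P_a × H/3 = 65.80 × 1.833 = 120.6.
Resisting moment M_r = W × 1.8 = 277.2 × 1.8 = 499.0.
FS_overturning = M_r/M_o = 499.0/120.6 = 4.136.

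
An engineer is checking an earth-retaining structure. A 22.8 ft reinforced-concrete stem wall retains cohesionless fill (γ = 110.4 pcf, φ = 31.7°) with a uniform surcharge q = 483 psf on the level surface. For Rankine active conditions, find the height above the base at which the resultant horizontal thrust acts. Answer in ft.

K_a = 0.3111.
Triangular part P₁ = ½K_aγH² = 8926 at H/3 = 7.600 ft; rectangular part P₂ = K_a q H = 3426 at H/2 = 11.40 ft.
ȳ = (P₁·7.600 + P₂·11.40)/(P₁+P₂) = 8.654 ft.

8.65 ft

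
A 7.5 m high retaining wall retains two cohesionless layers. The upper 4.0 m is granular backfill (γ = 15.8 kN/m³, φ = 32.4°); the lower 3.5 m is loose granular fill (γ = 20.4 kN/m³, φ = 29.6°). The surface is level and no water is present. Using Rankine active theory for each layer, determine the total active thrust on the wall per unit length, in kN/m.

K_a1 = tan²(45°−32.4°/2) = 0.3022; K_a2 = tan²(45°−29.6°/2) = 0.3387.
Layer 1: σ at base = K_a1 γ₁ h₁ = 19.10 kPa; P₁ = ½×19.10×4.0 = 38.20.
Layer 2: σ_v at top = γ₁h₁ = 63.20; σ_h top = K_a2×63.20 = 21.41; σ_h base = K_a2×(63.20+20.4×3.5) = 45.59.
P₂ = ½(21.41+45.59)×3.5 = 117.3. Total P_a = 38.20+117.3 = 155.5 kN/m.

155 kN/m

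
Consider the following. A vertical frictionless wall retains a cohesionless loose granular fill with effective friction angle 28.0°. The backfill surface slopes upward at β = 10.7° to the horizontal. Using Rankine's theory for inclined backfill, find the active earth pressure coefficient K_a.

0.383

K_a = cos β · (cos β − √(cos²β − cos²φ)) / (cos β + √(cos²β − cos²φ)).
cos β = 0.9826, cos φ = 0.8829, √(cos²β − cos²φ) = 0.4312.
K_a = 0.9826 × (0.9826 − 0.4312)/(0.9826 + 0.4312) = 0.3832.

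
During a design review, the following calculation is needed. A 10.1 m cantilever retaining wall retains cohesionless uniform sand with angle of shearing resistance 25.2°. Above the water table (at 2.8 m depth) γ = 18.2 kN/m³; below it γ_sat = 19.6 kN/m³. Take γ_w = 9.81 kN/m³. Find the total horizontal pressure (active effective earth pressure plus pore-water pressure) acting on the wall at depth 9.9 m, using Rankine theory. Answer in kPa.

K_a = (1 − sin φ)/(1 + sin φ) = 0.4027.
γ' = 19.6 − 9.81 = 9.790 kN/m³.
Effective vertical stress at 9.9 m: σ'_v = 18.2×2.8 + 9.790×7.10 = 120.5 kPa.
σ'_h = K_a σ'_v = 0.4027 × 120.5 = 48.52 kPa; u = γ_w × 7.10 = 69.65 kPa.
Total σ_h = 48.52 + 69.65 = 118.2 kPa.

118 kPa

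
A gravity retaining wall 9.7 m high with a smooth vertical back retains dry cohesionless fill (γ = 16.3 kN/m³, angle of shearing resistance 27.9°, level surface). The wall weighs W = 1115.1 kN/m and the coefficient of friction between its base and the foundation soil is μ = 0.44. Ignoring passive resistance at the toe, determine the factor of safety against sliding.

K_a = tan²(45° − 27.9°/2) = 0.3625.
P_a = ½K_aγH² = 0.5×0.3625×16.3×9.7² = 277.9 kN/m, acting at H/3 = 3.233 m above the base.
FS_sliding = μW / P_a = 0.44×1115.1 / 277.9 = 1.765.

1.77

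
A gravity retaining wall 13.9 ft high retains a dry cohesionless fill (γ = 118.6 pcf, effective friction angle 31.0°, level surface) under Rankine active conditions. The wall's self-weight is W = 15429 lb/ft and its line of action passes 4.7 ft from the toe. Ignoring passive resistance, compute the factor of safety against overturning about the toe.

4.27

K_a = tan²(45° − 31.0°/2) = 0.3201.
P_a = ½K_aγH² = 0.5×0.3201×118.6×13.9² = 3667 lb/ft, acting at H/3 = 4.633 ft above the base.
Overturning moment M_o = P_a × H/3 = 3667 × 4.633 = 16990.
Resisting moment M_r = W × 4.7 = 15429 × 4.7 = 72520.
FS_overturning = M_r/M_o = 72520/16990 = 4.268.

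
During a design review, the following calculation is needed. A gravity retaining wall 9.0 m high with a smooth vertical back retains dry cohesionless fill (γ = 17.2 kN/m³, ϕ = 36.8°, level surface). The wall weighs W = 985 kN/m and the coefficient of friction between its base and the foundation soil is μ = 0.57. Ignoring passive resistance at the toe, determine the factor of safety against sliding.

3.21

K_a = tan²(45° − 36.8°/2) = 0.2508.
P_a = ½K_aγH² = 0.5×0.2508×17.2×9.0² = 174.7 kN/m, acting at H/3 = 3.000 m above the base.
FS_sliding = μW / P_a = 0.57×985 / 174.7 = 3.214.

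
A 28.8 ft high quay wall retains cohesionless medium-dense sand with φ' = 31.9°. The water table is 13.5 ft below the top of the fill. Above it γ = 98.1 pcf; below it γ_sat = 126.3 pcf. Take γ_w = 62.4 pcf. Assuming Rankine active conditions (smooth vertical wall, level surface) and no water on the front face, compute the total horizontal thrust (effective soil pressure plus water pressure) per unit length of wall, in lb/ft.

K_a = tan²(45° − φ/2) = 0.3085.
γ' = 126.3 − 62.4 = 63.90 pcf. Depth below WT = 15.3 ft.
σ'_h at WT = K_a γ d_w = 408.6 psf; at base = 408.6 + K_a γ' × 15.3 = 710.2 psf.
P₁ (0–13.5 ft) = ½×408.6×13.5 = 2758. P₂ (13.5–28.8 ft) = ½(408.6+710.2)×15.3 = 8559.
P_w = ½ γ_w h₂² = 0.5×62.4×15.3² = 7304. Total = 2758+8559+7304 = 18620 lb/ft.

18600 lb/ft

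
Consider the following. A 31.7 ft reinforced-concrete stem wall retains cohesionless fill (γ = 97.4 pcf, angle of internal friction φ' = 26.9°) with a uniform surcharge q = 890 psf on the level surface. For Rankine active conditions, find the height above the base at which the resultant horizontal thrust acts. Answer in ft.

K_a = 0.3770.
Triangular part P₁ = ½K_aγH² = 18450 at H/3 = 10.57 ft; rectangular part P₂ = K_a q H = 10640 at H/2 = 15.85 ft.
ȳ = (P₁·10.57 + P₂·15.85)/(P₁+P₂) = 12.50 ft.

12.5 ft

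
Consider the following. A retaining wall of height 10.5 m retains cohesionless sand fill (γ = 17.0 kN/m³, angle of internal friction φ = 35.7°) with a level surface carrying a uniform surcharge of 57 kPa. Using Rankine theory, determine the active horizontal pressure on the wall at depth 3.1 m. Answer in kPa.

28.9 kPa

K_a = (1 − sin φ)/(1 + sin φ) = 0.2630.
σ_v = γz + q = 17.0 × 3.1 + 57 = 109.7 kPa.
σ_h = K_a σ_v = 0.2630 × 109.7 = 28.85 kPa.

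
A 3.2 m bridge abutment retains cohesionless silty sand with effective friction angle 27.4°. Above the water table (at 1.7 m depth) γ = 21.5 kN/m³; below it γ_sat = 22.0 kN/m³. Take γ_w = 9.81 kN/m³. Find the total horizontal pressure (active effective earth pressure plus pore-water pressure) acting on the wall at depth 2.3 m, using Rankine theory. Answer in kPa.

22.1 kPa

K_a = (1 − sin φ)/(1 + sin φ) = 0.3697.
γ' = 22.0 − 9.81 = 12.19 kN/m³.
Effective vertical stress at 2.3 m: σ'_v = 21.5×1.7 + 12.19×0.600 = 43.86 kPa.
σ'_h = K_a σ'_v = 0.3697 × 43.86 = 16.22 kPa; u = γ_w × 0.600 = 5.886 kPa.
Total σ_h = 16.22 + 5.886 = 22.10 kPa.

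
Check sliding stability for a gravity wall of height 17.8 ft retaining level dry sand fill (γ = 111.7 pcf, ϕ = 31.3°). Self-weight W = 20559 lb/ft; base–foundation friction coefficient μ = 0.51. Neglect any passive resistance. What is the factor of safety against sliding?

K_a = tan²(45° − 31.3°/2) = 0.3162.
P_a = ½K_aγH² = 0.5×0.3162×111.7×17.8² = 5595 lb/ft, acting at H/3 = 5.933 ft above the base.
FS_sliding = μW / P_a = 0.51×20559 / 5595 = 1.874.

1.87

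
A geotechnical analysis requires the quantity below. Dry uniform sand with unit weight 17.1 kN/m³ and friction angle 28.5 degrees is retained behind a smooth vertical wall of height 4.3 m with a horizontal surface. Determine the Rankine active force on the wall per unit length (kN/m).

56.0 kN/m

K_a = tan²(45° − φ/2) = 0.3540.
P_a = ½ K_a γ H² = 0.5 × 0.3540 × 17.1 × 4.3² = 55.96 kN/m.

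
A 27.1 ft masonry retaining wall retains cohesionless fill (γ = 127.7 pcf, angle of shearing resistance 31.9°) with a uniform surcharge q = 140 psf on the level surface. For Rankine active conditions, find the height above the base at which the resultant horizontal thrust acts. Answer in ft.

K_a = 0.3085.
Triangular part P₁ = ½K_aγH² = 14470 at H/3 = 9.033 ft; rectangular part P₂ = K_a q H = 1171 at H/2 = 13.55 ft.
ȳ = (P₁·9.033 + P₂·13.55)/(P₁+P₂) = 9.371 ft.

9.37 ft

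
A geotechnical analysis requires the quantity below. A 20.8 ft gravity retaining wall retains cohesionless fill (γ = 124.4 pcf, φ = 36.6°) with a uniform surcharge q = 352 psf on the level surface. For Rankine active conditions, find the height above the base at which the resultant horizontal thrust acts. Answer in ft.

7.67 ft

K_a = 0.2530.
Triangular part P₁ = ½K_aγH² = 6807 at H/3 = 6.933 ft; rectangular part P₂ = K_a q H = 1852 at H/2 = 10.40 ft.
ȳ = (P₁·6.933 + P₂·10.40)/(P₁+P₂) = 7.675 ft.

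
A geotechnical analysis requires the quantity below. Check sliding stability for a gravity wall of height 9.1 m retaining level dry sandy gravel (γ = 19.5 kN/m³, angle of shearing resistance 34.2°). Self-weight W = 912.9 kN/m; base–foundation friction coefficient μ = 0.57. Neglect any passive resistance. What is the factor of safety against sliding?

K_a = tan²(45° − 34.2°/2) = 0.2803.
P_a = ½K_aγH² = 0.5×0.2803×19.5×9.1² = 226.3 kN/m, acting at H/3 = 3.033 m above the base.
FS_sliding = μW / P_a = 0.57×912.9 / 226.3 = 2.299.

2.30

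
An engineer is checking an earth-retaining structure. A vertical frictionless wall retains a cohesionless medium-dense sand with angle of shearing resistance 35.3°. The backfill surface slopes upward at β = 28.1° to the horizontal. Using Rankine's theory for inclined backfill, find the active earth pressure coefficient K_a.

0.397

K_a = cos β · (cos β − √(cos²β − cos²φ)) / (cos β + √(cos²β − cos²φ)).
cos β = 0.8821, cos φ = 0.8161, √(cos²β − cos²φ) = 0.3348.
K_a = 0.8821 × (0.8821 − 0.3348)/(0.8821 + 0.3348) = 0.3968.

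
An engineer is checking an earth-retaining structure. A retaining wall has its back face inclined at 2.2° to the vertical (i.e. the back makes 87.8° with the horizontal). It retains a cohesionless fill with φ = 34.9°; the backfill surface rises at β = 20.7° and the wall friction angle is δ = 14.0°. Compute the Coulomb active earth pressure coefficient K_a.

K_a = sin²(α+φ) / [sin²α · sin(α−δ) · (1 + √{sin(φ+δ)sin(φ−β) / (sin(α−δ)sin(α+β))})²].
With α = 87.8°, φ = 34.9°, δ = 14.0°, β = 20.7°: K_a = 0.3510.

0.351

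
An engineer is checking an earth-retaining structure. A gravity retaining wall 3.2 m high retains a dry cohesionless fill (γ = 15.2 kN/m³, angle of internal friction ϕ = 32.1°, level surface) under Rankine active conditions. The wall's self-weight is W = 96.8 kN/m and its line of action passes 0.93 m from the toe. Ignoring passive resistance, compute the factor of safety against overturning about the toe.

K_a = tan²(45° − 32.1°/2) = 0.3060.
P_a = ½K_aγH² = 0.5×0.3060×15.2×3.2² = 23.81 kN/m, acting at H/3 = 1.067 m above the base.
Overturning moment M_o = P_a × H/3 = 23.81 × 1.067 = 25.40.
Resisting moment M_r = W × 0.93 = 96.8 × 0.93 = 90.02.
FS_overturning = M_r/M_o = 90.02/25.40 = 3.544.

3.54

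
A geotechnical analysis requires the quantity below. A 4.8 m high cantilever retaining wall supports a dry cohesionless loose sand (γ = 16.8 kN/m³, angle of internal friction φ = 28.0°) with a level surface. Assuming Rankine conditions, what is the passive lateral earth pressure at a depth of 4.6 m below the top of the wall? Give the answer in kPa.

214 kPa

K_p = (1 + sin φ)/(1 − sin φ) = 2.770.
σ_h = K_p γ z = 2.770 × 16.8 × 4.6 = 214.1 kPa.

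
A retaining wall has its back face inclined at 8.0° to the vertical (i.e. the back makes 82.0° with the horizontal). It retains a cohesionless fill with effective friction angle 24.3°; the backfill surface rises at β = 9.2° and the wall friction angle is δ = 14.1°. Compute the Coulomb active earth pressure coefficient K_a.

K_a = sin²(α+φ) / [sin²α · sin(α−δ) · (1 + √{sin(φ+δ)sin(φ−β) / (sin(α−δ)sin(α+β))})²].
With α = 82.0°, φ = 24.3°, δ = 14.1°, β = 9.2°: K_a = 0.5043.

0.504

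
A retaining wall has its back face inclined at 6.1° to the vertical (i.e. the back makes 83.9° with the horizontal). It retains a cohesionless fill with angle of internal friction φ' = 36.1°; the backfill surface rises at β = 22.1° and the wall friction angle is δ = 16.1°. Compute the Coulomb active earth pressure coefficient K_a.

K_a = sin²(α+φ) / [sin²α · sin(α−δ) · (1 + √{sin(φ+δ)sin(φ−β) / (sin(α−δ)sin(α+β))})²].
With α = 83.9°, φ = 36.1°, δ = 16.1°, β = 22.1°: K_a = 0.3826.

0.383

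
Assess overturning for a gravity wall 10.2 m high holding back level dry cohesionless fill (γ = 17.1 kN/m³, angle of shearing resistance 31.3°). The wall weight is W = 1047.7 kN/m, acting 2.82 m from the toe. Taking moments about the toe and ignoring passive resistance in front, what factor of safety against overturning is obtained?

K_a = tan²(45° − 31.3°/2) = 0.3162.
P_a = ½K_aγH² = 0.5×0.3162×17.1×10.2² = 281.3 kN/m, acting at H/3 = 3.400 m above the base.
Overturning moment M_o = P_a × H/3 = 281.3 × 3.400 = 956.3.
Resisting moment M_r = W × 2.82 = 1047.7 × 2.82 = 2955.
FS_overturning = M_r/M_o = 2955/956.3 = 3.089.

3.09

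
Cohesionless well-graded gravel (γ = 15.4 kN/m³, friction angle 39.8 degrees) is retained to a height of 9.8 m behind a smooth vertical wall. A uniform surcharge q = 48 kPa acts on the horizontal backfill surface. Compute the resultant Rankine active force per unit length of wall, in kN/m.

K_a = tan²(45° − φ/2) = 0.2194.
Soil triangle: ½ K_a γ H² = 0.5×0.2194×15.4×9.8² = 162.3 kN/m.
Surcharge rectangle: K_a q H = 0.2194×48×9.8 = 103.2 kN/m.
Total = 162.3 + 103.2 = 265.5 kN/m.

265 kN/m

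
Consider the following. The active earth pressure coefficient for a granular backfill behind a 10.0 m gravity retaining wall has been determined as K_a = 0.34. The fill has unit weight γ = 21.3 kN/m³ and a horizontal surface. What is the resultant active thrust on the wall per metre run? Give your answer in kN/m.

362 kN/m

P = ½ K_a γ H² = 0.5 × 0.34 × 21.3 × 10.0² = 362.1 kN/m.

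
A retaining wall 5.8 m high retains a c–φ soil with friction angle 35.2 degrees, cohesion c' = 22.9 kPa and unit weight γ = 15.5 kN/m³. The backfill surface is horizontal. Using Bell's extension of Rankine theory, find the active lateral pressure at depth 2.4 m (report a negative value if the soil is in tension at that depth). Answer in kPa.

K_a = (1 − sin φ)/(1 + sin φ) = 0.2687.
σ_a = K_a γ z − 2c√K_a = 0.2687×15.5×2.4 − 2×22.9×0.5184 = -13.75 kPa.

-13.7 kPa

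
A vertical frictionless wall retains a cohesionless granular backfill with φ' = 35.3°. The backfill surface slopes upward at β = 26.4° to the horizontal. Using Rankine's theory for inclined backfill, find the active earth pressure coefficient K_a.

K_a = cos β · (cos β − √(cos²β − cos²φ)) / (cos β + √(cos²β − cos²φ)).
cos β = 0.8957, cos φ = 0.8161, √(cos²β − cos²φ) = 0.3691.
K_a = 0.8957 × (0.8957 − 0.3691)/(0.8957 + 0.3691) = 0.3730.

0.373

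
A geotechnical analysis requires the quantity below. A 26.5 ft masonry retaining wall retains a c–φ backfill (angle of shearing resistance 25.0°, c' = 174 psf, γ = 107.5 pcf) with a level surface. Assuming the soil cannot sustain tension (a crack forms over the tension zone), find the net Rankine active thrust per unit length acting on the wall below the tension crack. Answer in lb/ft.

10000 lb/ft

K_a = 0.4059; √K_a = 0.6371.
Tension-crack depth z_c = 2c/(γ√K_a) = 2×174/(107.5×0.6371) = 5.081 ft.
σ_a at base = K_a γ H − 2c√K_a = 0.4059×107.5×26.5 − 2×174×0.6371 = 934.5 psf.
P_a = ½ × 934.5 × (H − z_c) = 0.5×934.5×21.42 = 10010 lb/ft.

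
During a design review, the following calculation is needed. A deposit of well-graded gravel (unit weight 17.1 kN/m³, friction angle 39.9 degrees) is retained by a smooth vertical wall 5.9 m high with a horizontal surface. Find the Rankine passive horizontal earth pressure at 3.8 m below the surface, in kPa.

297 kPa

K_p = (1 + sin φ)/(1 − sin φ) = 4.578.
σ_h = K_p γ z = 4.578 × 17.1 × 3.8 = 297.5 kPa.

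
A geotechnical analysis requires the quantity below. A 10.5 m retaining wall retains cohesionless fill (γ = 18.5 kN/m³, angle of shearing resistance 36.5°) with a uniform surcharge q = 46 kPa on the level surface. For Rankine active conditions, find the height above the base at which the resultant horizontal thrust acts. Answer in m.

4.06 m

K_a = 0.2541.
Triangular part P₁ = ½K_aγH² = 259.1 at H/3 = 3.500 m; rectangular part P₂ = K_a q H = 122.7 at H/2 = 5.250 m.
ȳ = (P₁·3.500 + P₂·5.250)/(P₁+P₂) = 4.062 m.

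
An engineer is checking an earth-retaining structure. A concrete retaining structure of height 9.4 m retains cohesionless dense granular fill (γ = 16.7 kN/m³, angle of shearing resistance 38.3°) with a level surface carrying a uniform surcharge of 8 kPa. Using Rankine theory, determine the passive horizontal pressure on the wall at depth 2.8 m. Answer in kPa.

233 kPa

K_p = (1 + sin φ)/(1 − sin φ) = 4.260.
σ_v = γz + q = 16.7 × 2.8 + 8 = 54.76 kPa.
σ_h = K_p σ_v = 4.260 × 54.76 = 233.3 kPa.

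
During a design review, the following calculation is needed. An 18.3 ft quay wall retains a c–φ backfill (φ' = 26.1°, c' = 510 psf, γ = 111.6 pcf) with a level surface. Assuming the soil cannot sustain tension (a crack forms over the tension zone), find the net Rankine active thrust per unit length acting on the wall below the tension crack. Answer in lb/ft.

288 lb/ft

K_a = 0.3889; √K_a = 0.6237.
Tension-crack depth z_c = 2c/(γ√K_a) = 2×510/(111.6×0.6237) = 14.66 ft.
σ_a at base = K_a γ H − 2c√K_a = 0.3889×111.6×18.3 − 2×510×0.6237 = 158.2 psf.
P_a = ½ × 158.2 × (H − z_c) = 0.5×158.2×3.645 = 288.3 lb/ft.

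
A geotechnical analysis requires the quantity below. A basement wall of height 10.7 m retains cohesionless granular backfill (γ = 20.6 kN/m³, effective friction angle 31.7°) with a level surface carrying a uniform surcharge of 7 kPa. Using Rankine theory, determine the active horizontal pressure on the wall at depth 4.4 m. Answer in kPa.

K_a = (1 − sin φ)/(1 + sin φ) = 0.3111.
σ_v = γz + q = 20.6 × 4.4 + 7 = 97.64 kPa.
σ_h = K_a σ_v = 0.3111 × 97.64 = 30.37 kPa.

30.4 kPa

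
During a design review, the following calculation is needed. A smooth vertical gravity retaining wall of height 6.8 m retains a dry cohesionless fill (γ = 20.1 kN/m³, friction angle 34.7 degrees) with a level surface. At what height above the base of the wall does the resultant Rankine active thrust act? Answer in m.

2.27 m

K_a = 0.2745.
The pressure distribution is triangular, so the resultant acts at H/3 above the base = 6.8/3 = 2.267 m.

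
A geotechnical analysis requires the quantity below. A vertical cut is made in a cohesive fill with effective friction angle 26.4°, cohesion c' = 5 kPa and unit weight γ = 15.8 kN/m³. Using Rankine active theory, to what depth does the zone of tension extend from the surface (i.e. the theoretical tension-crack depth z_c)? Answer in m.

K_a = tan²(45° − 26.4°/2) = 0.3844; √K_a = 0.6200.
The active pressure is zero where K_a γ z = 2c√K_a, so z_c = 2c/(γ√K_a) = 2×5/(15.8×0.6200) = 1.021 m.

1.02 m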